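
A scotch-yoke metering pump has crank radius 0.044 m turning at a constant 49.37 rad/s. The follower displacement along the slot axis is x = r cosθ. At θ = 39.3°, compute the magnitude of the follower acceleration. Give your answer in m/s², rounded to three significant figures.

ω = 49.37 rad/s
x = r cosθ ⇒ ẍ = −rω² cosθ (ω constant).
|a| = rω²|cosθ| = 0.044·(49.37)²·|cos 39.3°| = 82.991 m/s².

83.0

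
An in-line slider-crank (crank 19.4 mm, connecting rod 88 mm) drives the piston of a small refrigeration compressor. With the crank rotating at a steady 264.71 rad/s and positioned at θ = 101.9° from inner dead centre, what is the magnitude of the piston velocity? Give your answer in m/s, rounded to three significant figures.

ω = 264.7 rad/s
For an in-line slider-crank, x = r cosθ + √(L² − r² sin²θ), so v = −rω sinθ·[1 + r cosθ/√(L² − r² sin²θ)].
With r = 0.0194 m, L = 0.088 m, θ = 101.9°: √(L² − r² sin²θ) = 0.085928 m.
v = −0.0194·264.7·0.97851·[1 + 0.0194·-0.20620/0.085928] = -4.7911 m/s.
|v| = 4.7911 m/s.

4.79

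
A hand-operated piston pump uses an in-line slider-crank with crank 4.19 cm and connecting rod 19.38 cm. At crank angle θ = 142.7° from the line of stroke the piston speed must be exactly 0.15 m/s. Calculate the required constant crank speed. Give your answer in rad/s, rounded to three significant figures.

7.15

For an in-line slider-crank, |v_piston| = rω|sinθ|·[1 + r cosθ/√(L² − r² sin²θ)].
With r = 0.0419 m, L = 0.1938 m, θ = 142.7°: the bracketed kinematic factor |dx/dθ| = 0.020986 m.
ω = v/|dx/dθ| = 0.15/0.020986 = 7.1476 rad/s.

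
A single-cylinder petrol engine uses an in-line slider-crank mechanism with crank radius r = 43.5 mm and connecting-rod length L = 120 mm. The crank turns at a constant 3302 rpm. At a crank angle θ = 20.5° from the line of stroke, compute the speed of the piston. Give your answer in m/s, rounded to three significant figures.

7.07

ω = 2π·3302/60 = 345.8 rad/s
For an in-line slider-crank, x = r cosθ + √(L² − r² sin²θ), so v = −rω sinθ·[1 + r cosθ/√(L² − r² sin²θ)].
With r = 0.0435 m, L = 0.12 m, θ = 20.5°: √(L² − r² sin²θ) = 0.11903 m.
v = −0.0435·345.8·0.35021·[1 + 0.0435·0.93667/0.11903] = -7.0709 m/s.
|v| = 7.0709 m/s.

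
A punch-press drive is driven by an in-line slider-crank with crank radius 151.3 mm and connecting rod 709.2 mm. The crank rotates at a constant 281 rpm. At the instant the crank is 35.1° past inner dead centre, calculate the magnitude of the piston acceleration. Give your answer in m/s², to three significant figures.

ω = 2π·281/60 = 29.43 rad/s
x(θ) = r cosθ + √(L² − r² sin²θ); with ω constant, a = ω²·d²x/dθ².
d²x/dθ² = −r cosθ − r²(cos2θ)/√u − r⁴ sin²2θ/(4u^{3/2}),  u = L² − r² sin²θ = 0.495396 m².
Substituting r = 0.1513 m, L = 0.7092 m, θ = 35.1°: d²x/dθ² = -0.13514 m.
a = ω²·d²x/dθ² = (29.43)²·(-0.13514) = -117.01 m/s²;  |a| = 117.01 m/s².

117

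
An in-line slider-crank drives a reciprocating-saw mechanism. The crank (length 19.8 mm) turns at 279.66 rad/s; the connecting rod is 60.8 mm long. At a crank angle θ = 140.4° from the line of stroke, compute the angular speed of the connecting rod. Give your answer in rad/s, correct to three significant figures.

ω = 279.7 rad/s
The rod makes angle φ with the slider axis where L sinφ = r sinθ; differentiating, L cosφ·φ̇ = r ω cosθ.
L cosφ = √(L² − r² sin²θ) = 0.059476 m.
|ω_rod| = r ω |cosθ| / √(L² − r² sin²θ) = 0.0198·279.7·0.77051/0.059476 = 71.736 rad/s.

71.7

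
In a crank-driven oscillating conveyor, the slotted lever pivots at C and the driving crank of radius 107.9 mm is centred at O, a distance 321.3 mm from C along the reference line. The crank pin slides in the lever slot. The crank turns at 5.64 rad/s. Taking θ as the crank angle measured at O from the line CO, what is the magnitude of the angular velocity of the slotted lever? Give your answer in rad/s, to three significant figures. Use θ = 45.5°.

1.24

ω = 5.64 rad/s
Crank pin A relative to C: A = (d + r cosθ, r sinθ); lever angle φ = atan2(r sinθ, d + r cosθ).
Differentiating tanφ: φ̇ = rω(d cosθ + r)/(d² + r² + 2dr cosθ).
d² + r² + 2dr cosθ = |CA|² = 0.163475 m²;  d cosθ + r = +0.3331 m.
|ω_lever| = |0.1079·5.64·+0.3331| / 0.163475 = 1.24 rad/s.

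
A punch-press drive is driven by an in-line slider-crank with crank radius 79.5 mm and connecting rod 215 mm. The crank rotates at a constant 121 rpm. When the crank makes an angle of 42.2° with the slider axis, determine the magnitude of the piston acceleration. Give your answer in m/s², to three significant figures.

10.1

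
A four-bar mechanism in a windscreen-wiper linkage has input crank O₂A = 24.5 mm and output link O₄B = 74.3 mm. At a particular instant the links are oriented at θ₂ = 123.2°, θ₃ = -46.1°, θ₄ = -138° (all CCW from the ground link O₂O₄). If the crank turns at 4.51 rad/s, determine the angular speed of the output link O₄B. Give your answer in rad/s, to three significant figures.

ω₂ = 4.51 rad/s
Differentiating the loop-closure r₂e^{iθ₂}+r₃e^{iθ₃}=r₁+r₄e^{iθ₄} gives r₂ω₂e^{iθ₂}+r₃ω₃e^{iθ₃}=r₄ω₄e^{iθ₄}.
Eliminating the other unknown: ω₄ = r₂ω₂ sin(θ₂−θ₃) / [r₄ sin(θ₄−θ₃)].
Numerator sine = +0.18567; denominator sine = -0.99945.
Result = 0.0245·4.51·(+0.18567) / (0.0743·(-0.99945)) = -0.27627 rad/s; magnitude 0.27627 rad/s.

0.276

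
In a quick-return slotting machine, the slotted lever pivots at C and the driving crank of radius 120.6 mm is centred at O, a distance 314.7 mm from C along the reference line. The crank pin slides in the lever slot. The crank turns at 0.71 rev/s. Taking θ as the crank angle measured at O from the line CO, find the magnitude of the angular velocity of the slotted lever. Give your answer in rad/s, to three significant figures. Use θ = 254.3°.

0.205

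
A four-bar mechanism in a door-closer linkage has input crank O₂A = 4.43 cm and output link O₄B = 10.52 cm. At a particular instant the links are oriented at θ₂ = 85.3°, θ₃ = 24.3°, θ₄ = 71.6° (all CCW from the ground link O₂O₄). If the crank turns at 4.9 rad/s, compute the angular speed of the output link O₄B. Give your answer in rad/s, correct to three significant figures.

ω₂ = 4.9 rad/s
Differentiating the loop-closure r₂e^{iθ₂}+r₃e^{iθ₃}=r₁+r₄e^{iθ₄} gives r₂ω₂e^{iθ₂}+r₃ω₃e^{iθ₃}=r₄ω₄e^{iθ₄}.
Eliminating the other unknown: ω₄ = r₂ω₂ sin(θ₂−θ₃) / [r₄ sin(θ₄−θ₃)].
Numerator sine = +0.87462; denominator sine = +0.73491.
Result = 0.0443·4.9·(+0.87462) / (0.1052·(+0.73491)) = +2.4556 rad/s; magnitude 2.4556 rad/s.

2.46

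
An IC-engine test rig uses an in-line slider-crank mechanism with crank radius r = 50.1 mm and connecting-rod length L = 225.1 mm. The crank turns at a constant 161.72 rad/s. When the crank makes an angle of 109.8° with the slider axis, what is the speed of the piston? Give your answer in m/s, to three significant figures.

7.04

ω = 161.7 rad/s
For an in-line slider-crank, x = r cosθ + √(L² − r² sin²θ), so v = −rω sinθ·[1 + r cosθ/√(L² − r² sin²θ)].
With r = 0.0501 m, L = 0.2251 m, θ = 109.8°: √(L² − r² sin²θ) = 0.22011 m.
v = −0.0501·161.7·0.94088·[1 + 0.0501·-0.33874/0.22011] = -7.0354 m/s.
|v| = 7.0354 m/s.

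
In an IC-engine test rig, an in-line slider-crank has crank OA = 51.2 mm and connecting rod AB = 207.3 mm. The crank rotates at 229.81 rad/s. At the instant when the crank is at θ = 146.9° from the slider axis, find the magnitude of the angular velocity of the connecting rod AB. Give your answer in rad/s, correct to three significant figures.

48.0

ω = 229.8 rad/s
The rod makes angle φ with the slider axis where L sinφ = r sinθ; differentiating, L cosφ·φ̇ = r ω cosθ.
L cosφ = √(L² − r² sin²θ) = 0.20541 m.
|ω_rod| = r ω |cosθ| / √(L² − r² sin²θ) = 0.0512·229.8·0.83772/0.20541 = 47.987 rad/s.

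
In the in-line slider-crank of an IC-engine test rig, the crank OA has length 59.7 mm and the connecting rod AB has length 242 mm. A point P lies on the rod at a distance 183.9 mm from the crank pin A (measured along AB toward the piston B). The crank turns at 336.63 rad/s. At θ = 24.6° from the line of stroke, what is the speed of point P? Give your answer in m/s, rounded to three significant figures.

ω = 336.6 rad/s.  Crank-pin speed |V_A| = rω = 20.097 m/s, perpendicular to OA.
Rod angle: sinφ = −(r/L) sinθ ⇒ φ = -5.894°; ω_rod = −rω cosθ/√(L²−r²sin²θ) = -75.909 rad/s.
V_P = V_A + ω_rod × AP, with AP = 0.1839 m along the rod.
Components: V_Px = −rω sinθ − a·ω_rod·sinφ = -9.7995 m/s;  V_Py = rω cosθ + a·ω_rod·cosφ = +4.387 m/s.
|V_P| = √(V_Px² + V_Py²) = 10.737 m/s.

10.7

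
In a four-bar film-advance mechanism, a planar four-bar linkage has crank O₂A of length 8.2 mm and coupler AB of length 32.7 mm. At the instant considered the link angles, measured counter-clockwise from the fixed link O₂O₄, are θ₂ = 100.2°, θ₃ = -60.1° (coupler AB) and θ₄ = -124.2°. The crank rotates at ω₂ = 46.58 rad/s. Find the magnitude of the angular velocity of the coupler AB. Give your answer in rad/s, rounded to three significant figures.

ω₂ = 46.58 rad/s
Differentiating the loop-closure r₂e^{iθ₂}+r₃e^{iθ₃}=r₁+r₄e^{iθ₄} gives r₂ω₂e^{iθ₂}+r₃ω₃e^{iθ₃}=r₄ω₄e^{iθ₄}.
Eliminating the other unknown: ω₃ = r₂ω₂ sin(θ₄−θ₂) / [r₃ sin(θ₃−θ₄)].
Numerator sine = +0.69966; denominator sine = +0.89956.
Result = 0.0082·46.58·(+0.69966) / (0.0327·(+0.89956)) = +9.085 rad/s; magnitude 9.085 rad/s.

9.09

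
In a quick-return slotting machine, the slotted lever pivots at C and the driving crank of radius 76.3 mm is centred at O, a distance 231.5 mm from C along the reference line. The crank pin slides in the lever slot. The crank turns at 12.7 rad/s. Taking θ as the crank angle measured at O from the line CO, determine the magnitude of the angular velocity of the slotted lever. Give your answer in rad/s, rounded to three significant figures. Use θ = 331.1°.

2.99

ω = 12.7 rad/s
Crank pin A relative to C: A = (d + r cosθ, r sinθ); lever angle φ = atan2(r sinθ, d + r cosθ).
Differentiating tanφ: φ̇ = rω(d cosθ + r)/(d² + r² + 2dr cosθ).
d² + r² + 2dr cosθ = |CA|² = 0.0903414 m²;  d cosθ + r = +0.27897 m.
|ω_lever| = |0.0763·12.7·+0.27897| / 0.0903414 = 2.9923 rad/s.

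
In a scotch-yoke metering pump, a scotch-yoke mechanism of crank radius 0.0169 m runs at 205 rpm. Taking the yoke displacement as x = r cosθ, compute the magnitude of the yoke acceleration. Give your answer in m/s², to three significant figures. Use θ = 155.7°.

7.10

ω = 21.47 rad/s (from 205 rpm).
x = r cosθ ⇒ ẍ = −rω² cosθ (ω constant).
|a| = rω²|cosθ| = 0.0169·(21.47)²·|cos 155.7°| = 7.0984 m/s².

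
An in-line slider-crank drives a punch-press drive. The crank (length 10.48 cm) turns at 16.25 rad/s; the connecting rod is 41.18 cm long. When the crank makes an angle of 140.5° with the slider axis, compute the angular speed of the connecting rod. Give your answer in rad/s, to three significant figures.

ω = 16.25 rad/s
The rod makes angle φ with the slider axis where L sinφ = r sinθ; differentiating, L cosφ·φ̇ = r ω cosθ.
L cosφ = √(L² − r² sin²θ) = 0.40637 m.
|ω_rod| = r ω |cosθ| / √(L² − r² sin²θ) = 0.1048·16.25·0.77162/0.40637 = 3.2337 rad/s.

3.23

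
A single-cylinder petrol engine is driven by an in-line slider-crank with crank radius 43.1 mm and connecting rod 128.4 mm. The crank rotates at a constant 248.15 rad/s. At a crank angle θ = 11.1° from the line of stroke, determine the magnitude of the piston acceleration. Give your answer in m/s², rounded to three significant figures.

ω = 248.2 rad/s
x(θ) = r cosθ + √(L² − r² sin²θ); with ω constant, a = ω²·d²x/dθ².
d²x/dθ² = −r cosθ − r²(cos2θ)/√u − r⁴ sin²2θ/(4u^{3/2}),  u = L² − r² sin²θ = 0.0164177 m².
Substituting r = 0.0431 m, L = 0.1284 m, θ = 11.1°: d²x/dθ² = -0.055775 m.
a = ω²·d²x/dθ² = (248.2)²·(-0.055775) = -3434.6 m/s²;  |a| = 3434.6 m/s².

3430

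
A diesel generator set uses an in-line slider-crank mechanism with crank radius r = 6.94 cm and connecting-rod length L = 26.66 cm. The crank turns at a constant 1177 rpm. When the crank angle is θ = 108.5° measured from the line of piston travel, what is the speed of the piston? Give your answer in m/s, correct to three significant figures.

7.42

ω = 2π·1177/60 = 123.3 rad/s
For an in-line slider-crank, x = r cosθ + √(L² − r² sin²θ), so v = −rω sinθ·[1 + r cosθ/√(L² − r² sin²θ)].
With r = 0.0694 m, L = 0.2666 m, θ = 108.5°: √(L² − r² sin²θ) = 0.25835 m.
v = −0.0694·123.3·0.94832·[1 + 0.0694·-0.31730/0.25835] = -7.4204 m/s.
|v| = 7.4204 m/s.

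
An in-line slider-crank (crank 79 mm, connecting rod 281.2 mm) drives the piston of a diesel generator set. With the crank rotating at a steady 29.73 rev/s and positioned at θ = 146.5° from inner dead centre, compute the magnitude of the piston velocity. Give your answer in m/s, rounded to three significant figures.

6.21

ω = 2π·29.7 = 186.8 rad/s
For an in-line slider-crank, x = r cosθ + √(L² − r² sin²θ), so v = −rω sinθ·[1 + r cosθ/√(L² − r² sin²θ)].
With r = 0.079 m, L = 0.2812 m, θ = 146.5°: √(L² − r² sin²θ) = 0.2778 m.
v = −0.079·186.8·0.55194·[1 + 0.079·-0.83389/0.2778] = -6.2135 m/s.
|v| = 6.2135 m/s.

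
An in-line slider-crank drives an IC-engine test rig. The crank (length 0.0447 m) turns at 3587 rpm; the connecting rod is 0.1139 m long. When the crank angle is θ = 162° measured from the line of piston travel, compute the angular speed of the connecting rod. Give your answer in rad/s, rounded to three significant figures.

ω = 375.6 rad/s (converted from 3587 rpm).
The rod makes angle φ with the slider axis where L sinφ = r sinθ; differentiating, L cosφ·φ̇ = r ω cosθ.
L cosφ = √(L² − r² sin²θ) = 0.11306 m.
|ω_rod| = r ω |cosθ| / √(L² − r² sin²θ) = 0.0447·375.6·0.95106/0.11306 = 141.24 rad/s.

141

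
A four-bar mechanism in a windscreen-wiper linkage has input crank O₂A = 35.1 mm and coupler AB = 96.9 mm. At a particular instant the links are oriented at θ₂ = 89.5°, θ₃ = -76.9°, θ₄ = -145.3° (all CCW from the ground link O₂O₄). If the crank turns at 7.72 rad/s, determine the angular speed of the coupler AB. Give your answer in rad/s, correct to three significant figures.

2.46

ω₂ = 7.72 rad/s
Differentiating the loop-closure r₂e^{iθ₂}+r₃e^{iθ₃}=r₁+r₄e^{iθ₄} gives r₂ω₂e^{iθ₂}+r₃ω₃e^{iθ₃}=r₄ω₄e^{iθ₄}.
Eliminating the other unknown: ω₃ = r₂ω₂ sin(θ₄−θ₂) / [r₃ sin(θ₃−θ₄)].
Numerator sine = +0.81714; denominator sine = +0.92978.
Result = 0.0351·7.72·(+0.81714) / (0.0969·(+0.92978)) = +2.4577 rad/s; magnitude 2.4577 rad/s.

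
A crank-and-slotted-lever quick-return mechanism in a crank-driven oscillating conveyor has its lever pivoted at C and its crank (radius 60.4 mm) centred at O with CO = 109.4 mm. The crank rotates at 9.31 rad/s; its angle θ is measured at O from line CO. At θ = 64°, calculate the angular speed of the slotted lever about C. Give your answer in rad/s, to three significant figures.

2.85

ω = 9.31 rad/s
Crank pin A relative to C: A = (d + r cosθ, r sinθ); lever angle φ = atan2(r sinθ, d + r cosθ).
Differentiating tanφ: φ̇ = rω(d cosθ + r)/(d² + r² + 2dr cosθ).
d² + r² + 2dr cosθ = |CA|² = 0.0214098 m²;  d cosθ + r = +0.10836 m.
|ω_lever| = |0.0604·9.31·+0.10836| / 0.0214098 = 2.846 rad/s.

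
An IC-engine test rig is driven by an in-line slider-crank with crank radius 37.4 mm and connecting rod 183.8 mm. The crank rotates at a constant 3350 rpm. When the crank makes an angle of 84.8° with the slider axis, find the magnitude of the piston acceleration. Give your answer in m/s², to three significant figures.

ω = 2π·3350/60 = 350.8 rad/s
x(θ) = r cosθ + √(L² − r² sin²θ); with ω constant, a = ω²·d²x/dθ².
d²x/dθ² = −r cosθ − r²(cos2θ)/√u − r⁴ sin²2θ/(4u^{3/2}),  u = L² − r² sin²θ = 0.0323952 m².
Substituting r = 0.0374 m, L = 0.1838 m, θ = 84.8°: d²x/dθ² = +0.0042514 m.
a = ω²·d²x/dθ² = (350.8)²·(+0.0042514) = +523.21 m/s²;  |a| = 523.21 m/s².

523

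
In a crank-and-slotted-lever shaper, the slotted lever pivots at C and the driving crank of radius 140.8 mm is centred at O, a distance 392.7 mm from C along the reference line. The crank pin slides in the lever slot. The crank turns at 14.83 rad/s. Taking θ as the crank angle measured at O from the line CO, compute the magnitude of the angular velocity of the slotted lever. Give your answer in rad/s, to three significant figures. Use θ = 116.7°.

0.599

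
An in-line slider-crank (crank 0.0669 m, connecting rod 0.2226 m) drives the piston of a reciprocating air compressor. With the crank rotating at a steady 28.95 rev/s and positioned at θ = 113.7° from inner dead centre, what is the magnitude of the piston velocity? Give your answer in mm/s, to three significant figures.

9740

ω = 2π·28.9 = 181.9 rad/s
For an in-line slider-crank, x = r cosθ + √(L² − r² sin²θ), so v = −rω sinθ·[1 + r cosθ/√(L² − r² sin²θ)].
With r = 0.0669 m, L = 0.2226 m, θ = 113.7°: √(L² − r² sin²θ) = 0.21401 m.
v = −0.0669·181.9·0.91566·[1 + 0.0669·-0.40195/0.21401] = -9.7426 m/s.
|v| = 9.7426 m/s = 9742.6 mm/s.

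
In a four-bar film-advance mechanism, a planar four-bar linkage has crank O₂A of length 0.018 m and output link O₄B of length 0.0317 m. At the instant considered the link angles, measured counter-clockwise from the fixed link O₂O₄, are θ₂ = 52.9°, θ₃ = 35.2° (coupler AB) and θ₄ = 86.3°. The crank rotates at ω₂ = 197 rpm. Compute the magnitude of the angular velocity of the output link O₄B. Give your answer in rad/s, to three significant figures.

4.58

ω₂ = 20.63 rad/s (from 197 rpm).
Differentiating the loop-closure r₂e^{iθ₂}+r₃e^{iθ₃}=r₁+r₄e^{iθ₄} gives r₂ω₂e^{iθ₂}+r₃ω₃e^{iθ₃}=r₄ω₄e^{iθ₄}.
Eliminating the other unknown: ω₄ = r₂ω₂ sin(θ₂−θ₃) / [r₄ sin(θ₄−θ₃)].
Numerator sine = +0.30403; denominator sine = +0.77824.
Result = 0.018·20.63·(+0.30403) / (0.0317·(+0.77824)) = +4.5763 rad/s; magnitude 4.5763 rad/s.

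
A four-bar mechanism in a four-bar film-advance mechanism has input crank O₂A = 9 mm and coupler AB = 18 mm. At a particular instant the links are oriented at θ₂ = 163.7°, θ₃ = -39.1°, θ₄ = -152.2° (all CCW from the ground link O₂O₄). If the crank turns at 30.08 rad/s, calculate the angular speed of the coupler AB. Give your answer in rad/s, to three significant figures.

11.4

ω₂ = 30.08 rad/s
Differentiating the loop-closure r₂e^{iθ₂}+r₃e^{iθ₃}=r₁+r₄e^{iθ₄} gives r₂ω₂e^{iθ₂}+r₃ω₃e^{iθ₃}=r₄ω₄e^{iθ₄}.
Eliminating the other unknown: ω₃ = r₂ω₂ sin(θ₄−θ₂) / [r₃ sin(θ₃−θ₄)].
Numerator sine = +0.69591; denominator sine = +0.91982.
Result = 0.009·30.08·(+0.69591) / (0.018·(+0.91982)) = +11.379 rad/s; magnitude 11.379 rad/s.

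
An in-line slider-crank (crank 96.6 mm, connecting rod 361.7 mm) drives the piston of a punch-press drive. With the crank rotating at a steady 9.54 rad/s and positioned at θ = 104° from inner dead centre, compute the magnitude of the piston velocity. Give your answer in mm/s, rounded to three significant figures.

ω = 9.54 rad/s
For an in-line slider-crank, x = r cosθ + √(L² − r² sin²θ), so v = −rω sinθ·[1 + r cosθ/√(L² − r² sin²θ)].
With r = 0.0966 m, L = 0.3617 m, θ = 104°: √(L² − r² sin²θ) = 0.34934 m.
v = −0.0966·9.54·0.97030·[1 + 0.0966·-0.24192/0.34934] = -0.83437 m/s.
|v| = 0.83437 m/s = 834.37 mm/s.

834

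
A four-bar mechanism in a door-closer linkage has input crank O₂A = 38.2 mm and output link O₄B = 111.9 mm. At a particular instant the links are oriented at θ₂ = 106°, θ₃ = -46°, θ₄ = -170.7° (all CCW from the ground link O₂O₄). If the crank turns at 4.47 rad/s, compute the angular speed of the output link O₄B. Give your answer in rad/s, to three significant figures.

0.871

ω₂ = 4.47 rad/s
Differentiating the loop-closure r₂e^{iθ₂}+r₃e^{iθ₃}=r₁+r₄e^{iθ₄} gives r₂ω₂e^{iθ₂}+r₃ω₃e^{iθ₃}=r₄ω₄e^{iθ₄}.
Eliminating the other unknown: ω₄ = r₂ω₂ sin(θ₂−θ₃) / [r₄ sin(θ₄−θ₃)].
Numerator sine = +0.46947; denominator sine = -0.82214.
Result = 0.0382·4.47·(+0.46947) / (0.1119·(-0.82214)) = -0.87137 rad/s; magnitude 0.87137 rad/s.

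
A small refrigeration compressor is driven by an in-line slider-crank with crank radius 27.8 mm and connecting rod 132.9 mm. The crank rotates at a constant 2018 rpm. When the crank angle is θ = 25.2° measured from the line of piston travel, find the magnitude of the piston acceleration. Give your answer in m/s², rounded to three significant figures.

1290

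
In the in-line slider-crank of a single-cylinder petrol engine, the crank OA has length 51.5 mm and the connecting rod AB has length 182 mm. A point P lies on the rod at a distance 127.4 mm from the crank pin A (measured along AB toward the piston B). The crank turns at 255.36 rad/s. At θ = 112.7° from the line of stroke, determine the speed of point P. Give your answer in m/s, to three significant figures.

ω = 255.4 rad/s.  Crank-pin speed |V_A| = rω = 13.151 m/s, perpendicular to OA.
Rod angle: sinφ = −(r/L) sinθ ⇒ φ = -15.132°; ω_rod = −rω cosθ/√(L²−r²sin²θ) = +28.887 rad/s.
V_P = V_A + ω_rod × AP, with AP = 0.1274 m along the rod.
Components: V_Px = −rω sinθ − a·ω_rod·sinφ = -11.172 m/s;  V_Py = rω cosθ + a·ω_rod·cosφ = -1.5225 m/s.
|V_P| = √(V_Px² + V_Py²) = 11.275 m/s.

11.3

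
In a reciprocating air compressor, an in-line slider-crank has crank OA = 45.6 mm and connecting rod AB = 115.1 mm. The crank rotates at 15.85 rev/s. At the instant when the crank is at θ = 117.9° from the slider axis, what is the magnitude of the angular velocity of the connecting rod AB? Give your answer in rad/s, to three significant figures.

19.7

ω = 99.59 rad/s (converted from 15.85 rev/s).
The rod makes angle φ with the slider axis where L sinφ = r sinθ; differentiating, L cosφ·φ̇ = r ω cosθ.
L cosφ = √(L² − r² sin²θ) = 0.10781 m.
|ω_rod| = r ω |cosθ| / √(L² − r² sin²θ) = 0.0456·99.59·0.46793/0.10781 = 19.71 rad/s.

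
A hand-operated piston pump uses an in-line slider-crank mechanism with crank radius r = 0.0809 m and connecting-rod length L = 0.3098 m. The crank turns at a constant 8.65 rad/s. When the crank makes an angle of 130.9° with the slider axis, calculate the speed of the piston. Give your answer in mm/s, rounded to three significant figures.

437

ω = 8.65 rad/s
For an in-line slider-crank, x = r cosθ + √(L² − r² sin²θ), so v = −rω sinθ·[1 + r cosθ/√(L² − r² sin²θ)].
With r = 0.0809 m, L = 0.3098 m, θ = 130.9°: √(L² − r² sin²θ) = 0.30371 m.
v = −0.0809·8.65·0.75585·[1 + 0.0809·-0.65474/0.30371] = -0.43668 m/s.
|v| = 0.43668 m/s = 436.68 mm/s.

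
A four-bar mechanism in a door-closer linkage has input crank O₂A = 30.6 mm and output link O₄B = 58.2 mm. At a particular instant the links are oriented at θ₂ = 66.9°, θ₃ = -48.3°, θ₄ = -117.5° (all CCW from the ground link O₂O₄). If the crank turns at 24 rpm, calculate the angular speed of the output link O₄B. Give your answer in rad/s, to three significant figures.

1.28

ω₂ = 2.513 rad/s (from 24 rpm).
Differentiating the loop-closure r₂e^{iθ₂}+r₃e^{iθ₃}=r₁+r₄e^{iθ₄} gives r₂ω₂e^{iθ₂}+r₃ω₃e^{iθ₃}=r₄ω₄e^{iθ₄}.
Eliminating the other unknown: ω₄ = r₂ω₂ sin(θ₂−θ₃) / [r₄ sin(θ₄−θ₃)].
Numerator sine = +0.90483; denominator sine = -0.93483.
Result = 0.0306·2.513·(+0.90483) / (0.0582·(-0.93483)) = -1.279 rad/s; magnitude 1.279 rad/s.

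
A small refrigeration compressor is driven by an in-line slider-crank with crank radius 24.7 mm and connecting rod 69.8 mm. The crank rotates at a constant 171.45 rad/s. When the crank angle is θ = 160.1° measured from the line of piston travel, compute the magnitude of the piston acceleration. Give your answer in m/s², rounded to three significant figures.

480

ω = 171.4 rad/s
x(θ) = r cosθ + √(L² − r² sin²θ); with ω constant, a = ω²·d²x/dθ².
d²x/dθ² = −r cosθ − r²(cos2θ)/√u − r⁴ sin²2θ/(4u^{3/2}),  u = L² − r² sin²θ = 0.00480136 m².
Substituting r = 0.0247 m, L = 0.0698 m, θ = 160.1°: d²x/dθ² = +0.016346 m.
a = ω²·d²x/dθ² = (171.4)²·(+0.016346) = +480.49 m/s²;  |a| = 480.49 m/s².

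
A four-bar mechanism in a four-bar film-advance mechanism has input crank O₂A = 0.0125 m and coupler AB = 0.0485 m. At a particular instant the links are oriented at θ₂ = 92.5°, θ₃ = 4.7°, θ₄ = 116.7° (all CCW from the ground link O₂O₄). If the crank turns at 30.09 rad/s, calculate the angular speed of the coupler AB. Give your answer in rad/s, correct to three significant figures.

3.43

ω₂ = 30.09 rad/s
Differentiating the loop-closure r₂e^{iθ₂}+r₃e^{iθ₃}=r₁+r₄e^{iθ₄} gives r₂ω₂e^{iθ₂}+r₃ω₃e^{iθ₃}=r₄ω₄e^{iθ₄}.
Eliminating the other unknown: ω₃ = r₂ω₂ sin(θ₄−θ₂) / [r₃ sin(θ₃−θ₄)].
Numerator sine = +0.40992; denominator sine = -0.92718.
Result = 0.0125·30.09·(+0.40992) / (0.0485·(-0.92718)) = -3.4287 rad/s; magnitude 3.4287 rad/s.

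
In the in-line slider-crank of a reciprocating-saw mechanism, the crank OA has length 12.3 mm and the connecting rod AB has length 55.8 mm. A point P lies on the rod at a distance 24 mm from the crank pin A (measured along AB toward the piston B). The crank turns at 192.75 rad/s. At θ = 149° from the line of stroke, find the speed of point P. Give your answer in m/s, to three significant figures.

1.61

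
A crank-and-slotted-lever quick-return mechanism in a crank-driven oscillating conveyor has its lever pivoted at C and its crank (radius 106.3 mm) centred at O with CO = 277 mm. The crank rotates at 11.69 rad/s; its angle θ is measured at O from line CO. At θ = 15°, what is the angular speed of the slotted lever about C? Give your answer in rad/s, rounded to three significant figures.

3.21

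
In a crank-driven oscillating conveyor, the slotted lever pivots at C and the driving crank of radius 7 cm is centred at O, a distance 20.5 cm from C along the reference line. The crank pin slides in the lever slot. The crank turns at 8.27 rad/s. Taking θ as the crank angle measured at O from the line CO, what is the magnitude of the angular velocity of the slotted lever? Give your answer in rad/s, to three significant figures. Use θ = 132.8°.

1.46

ω = 8.27 rad/s
Crank pin A relative to C: A = (d + r cosθ, r sinθ); lever angle φ = atan2(r sinθ, d + r cosθ).
Differentiating tanφ: φ̇ = rω(d cosθ + r)/(d² + r² + 2dr cosθ).
d² + r² + 2dr cosθ = |CA|² = 0.027425 m²;  d cosθ + r = -0.069285 m.
|ω_lever| = |0.07·8.27·-0.069285| / 0.027425 = 1.4625 rad/s.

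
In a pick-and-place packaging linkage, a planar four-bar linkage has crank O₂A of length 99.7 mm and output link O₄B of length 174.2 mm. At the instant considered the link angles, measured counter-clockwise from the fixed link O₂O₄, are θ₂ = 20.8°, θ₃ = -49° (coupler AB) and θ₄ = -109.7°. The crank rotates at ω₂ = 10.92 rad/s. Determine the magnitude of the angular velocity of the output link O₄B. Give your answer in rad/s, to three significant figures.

6.73

ω₂ = 10.92 rad/s
Differentiating the loop-closure r₂e^{iθ₂}+r₃e^{iθ₃}=r₁+r₄e^{iθ₄} gives r₂ω₂e^{iθ₂}+r₃ω₃e^{iθ₃}=r₄ω₄e^{iθ₄}.
Eliminating the other unknown: ω₄ = r₂ω₂ sin(θ₂−θ₃) / [r₄ sin(θ₄−θ₃)].
Numerator sine = +0.93849; denominator sine = -0.87207.
Result = 0.0997·10.92·(+0.93849) / (0.1742·(-0.87207)) = -6.7259 rad/s; magnitude 6.7259 rad/s.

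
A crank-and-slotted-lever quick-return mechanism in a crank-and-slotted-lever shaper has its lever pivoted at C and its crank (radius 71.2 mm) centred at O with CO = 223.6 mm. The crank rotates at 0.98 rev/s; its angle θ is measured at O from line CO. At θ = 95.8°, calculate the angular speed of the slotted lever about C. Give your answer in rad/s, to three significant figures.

0.411

ω = 6.158 rad/s (from 0.98 rev/s).
Crank pin A relative to C: A = (d + r cosθ, r sinθ); lever angle φ = atan2(r sinθ, d + r cosθ).
Differentiating tanφ: φ̇ = rω(d cosθ + r)/(d² + r² + 2dr cosθ).
d² + r² + 2dr cosθ = |CA|² = 0.0518487 m²;  d cosθ + r = +0.048604 m.
|ω_lever| = |0.0712·6.158·+0.048604| / 0.0518487 = 0.41098 rad/s.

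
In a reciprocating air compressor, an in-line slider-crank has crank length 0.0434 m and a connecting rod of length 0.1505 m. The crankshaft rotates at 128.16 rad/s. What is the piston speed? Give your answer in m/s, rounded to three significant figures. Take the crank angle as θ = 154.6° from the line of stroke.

ω = 128.2 rad/s
For an in-line slider-crank, x = r cosθ + √(L² − r² sin²θ), so v = −rω sinθ·[1 + r cosθ/√(L² − r² sin²θ)].
With r = 0.0434 m, L = 0.1505 m, θ = 154.6°: √(L² − r² sin²θ) = 0.14934 m.
v = −0.0434·128.2·0.42894·[1 + 0.0434·-0.90334/0.14934] = -1.7595 m/s.
|v| = 1.7595 m/s.

1.76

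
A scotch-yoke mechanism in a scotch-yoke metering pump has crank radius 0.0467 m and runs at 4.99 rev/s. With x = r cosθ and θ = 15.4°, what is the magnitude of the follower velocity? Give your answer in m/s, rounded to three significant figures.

0.389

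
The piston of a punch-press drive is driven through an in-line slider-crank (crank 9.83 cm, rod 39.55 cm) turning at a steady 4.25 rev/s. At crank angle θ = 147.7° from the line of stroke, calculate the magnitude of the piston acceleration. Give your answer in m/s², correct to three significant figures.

ω = 2π·4.25 = 26.7 rad/s
x(θ) = r cosθ + √(L² − r² sin²θ); with ω constant, a = ω²·d²x/dθ².
d²x/dθ² = −r cosθ − r²(cos2θ)/√u − r⁴ sin²2θ/(4u^{3/2}),  u = L² − r² sin²θ = 0.153661 m².
Substituting r = 0.0983 m, L = 0.3955 m, θ = 147.7°: d²x/dθ² = +0.0722 m.
a = ω²·d²x/dθ² = (26.7)²·(+0.0722) = +51.484 m/s²;  |a| = 51.484 m/s².

51.5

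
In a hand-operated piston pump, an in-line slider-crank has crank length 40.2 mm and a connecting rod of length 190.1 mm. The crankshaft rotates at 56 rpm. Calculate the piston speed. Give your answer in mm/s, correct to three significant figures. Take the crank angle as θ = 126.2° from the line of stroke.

ω = 2π·56/60 = 5.864 rad/s
For an in-line slider-crank, x = r cosθ + √(L² − r² sin²θ), so v = −rω sinθ·[1 + r cosθ/√(L² − r² sin²θ)].
With r = 0.0402 m, L = 0.1901 m, θ = 126.2°: √(L² − r² sin²θ) = 0.18731 m.
v = −0.0402·5.864·0.80696·[1 + 0.0402·-0.59061/0.18731] = -0.16612 m/s.
|v| = 0.16612 m/s = 166.12 mm/s.

166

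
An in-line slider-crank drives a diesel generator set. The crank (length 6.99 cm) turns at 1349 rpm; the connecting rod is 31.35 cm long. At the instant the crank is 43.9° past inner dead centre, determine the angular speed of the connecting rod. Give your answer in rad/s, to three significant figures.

ω = 141.3 rad/s (converted from 1349 rpm).
The rod makes angle φ with the slider axis where L sinφ = r sinθ; differentiating, L cosφ·φ̇ = r ω cosθ.
L cosφ = √(L² − r² sin²θ) = 0.30973 m.
|ω_rod| = r ω |cosθ| / √(L² − r² sin²θ) = 0.0699·141.3·0.72055/0.30973 = 22.972 rad/s.

23.0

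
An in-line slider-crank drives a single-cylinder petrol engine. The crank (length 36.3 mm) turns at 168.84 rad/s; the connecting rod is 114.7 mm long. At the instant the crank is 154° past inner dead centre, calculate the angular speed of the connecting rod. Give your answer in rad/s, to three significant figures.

48.5

ω = 168.8 rad/s
The rod makes angle φ with the slider axis where L sinφ = r sinθ; differentiating, L cosφ·φ̇ = r ω cosθ.
L cosφ = √(L² − r² sin²θ) = 0.11359 m.
|ω_rod| = r ω |cosθ| / √(L² − r² sin²θ) = 0.0363·168.8·0.89879/0.11359 = 48.495 rad/s.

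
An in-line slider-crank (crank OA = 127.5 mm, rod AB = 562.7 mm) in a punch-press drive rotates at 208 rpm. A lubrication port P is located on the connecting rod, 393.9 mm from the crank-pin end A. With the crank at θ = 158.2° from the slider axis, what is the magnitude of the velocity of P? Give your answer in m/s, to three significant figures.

1.17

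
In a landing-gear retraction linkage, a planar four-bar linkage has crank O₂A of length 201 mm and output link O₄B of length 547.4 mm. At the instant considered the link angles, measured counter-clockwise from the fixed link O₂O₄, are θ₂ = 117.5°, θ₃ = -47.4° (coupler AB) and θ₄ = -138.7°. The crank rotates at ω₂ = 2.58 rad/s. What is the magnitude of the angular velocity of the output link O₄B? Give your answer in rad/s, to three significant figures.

ω₂ = 2.58 rad/s
Differentiating the loop-closure r₂e^{iθ₂}+r₃e^{iθ₃}=r₁+r₄e^{iθ₄} gives r₂ω₂e^{iθ₂}+r₃ω₃e^{iθ₃}=r₄ω₄e^{iθ₄}.
Eliminating the other unknown: ω₄ = r₂ω₂ sin(θ₂−θ₃) / [r₄ sin(θ₄−θ₃)].
Numerator sine = +0.26050; denominator sine = -0.99974.
Result = 0.201·2.58·(+0.26050) / (0.5474·(-0.99974)) = -0.24685 rad/s; magnitude 0.24685 rad/s.

0.247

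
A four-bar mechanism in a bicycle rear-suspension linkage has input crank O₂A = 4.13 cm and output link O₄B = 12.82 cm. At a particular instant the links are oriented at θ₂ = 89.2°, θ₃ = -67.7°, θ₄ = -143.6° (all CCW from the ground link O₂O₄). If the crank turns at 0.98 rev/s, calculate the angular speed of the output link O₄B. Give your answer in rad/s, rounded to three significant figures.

ω₂ = 6.158 rad/s (from 0.98 rev/s).
Differentiating the loop-closure r₂e^{iθ₂}+r₃e^{iθ₃}=r₁+r₄e^{iθ₄} gives r₂ω₂e^{iθ₂}+r₃ω₃e^{iθ₃}=r₄ω₄e^{iθ₄}.
Eliminating the other unknown: ω₄ = r₂ω₂ sin(θ₂−θ₃) / [r₄ sin(θ₄−θ₃)].
Numerator sine = +0.39234; denominator sine = -0.96987.
Result = 0.0413·6.158·(+0.39234) / (0.1282·(-0.96987)) = -0.80244 rad/s; magnitude 0.80244 rad/s.

0.802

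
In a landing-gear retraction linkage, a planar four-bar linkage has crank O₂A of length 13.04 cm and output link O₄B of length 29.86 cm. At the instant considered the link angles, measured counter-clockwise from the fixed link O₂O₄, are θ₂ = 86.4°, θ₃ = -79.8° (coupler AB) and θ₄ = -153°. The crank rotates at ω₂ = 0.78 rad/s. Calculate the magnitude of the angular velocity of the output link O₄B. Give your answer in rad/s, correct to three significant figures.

ω₂ = 0.78 rad/s
Differentiating the loop-closure r₂e^{iθ₂}+r₃e^{iθ₃}=r₁+r₄e^{iθ₄} gives r₂ω₂e^{iθ₂}+r₃ω₃e^{iθ₃}=r₄ω₄e^{iθ₄}.
Eliminating the other unknown: ω₄ = r₂ω₂ sin(θ₂−θ₃) / [r₄ sin(θ₄−θ₃)].
Numerator sine = +0.23853; denominator sine = -0.95732.
Result = 0.1304·0.78·(+0.23853) / (0.2986·(-0.95732)) = -0.084874 rad/s; magnitude 0.084874 rad/s.

0.0849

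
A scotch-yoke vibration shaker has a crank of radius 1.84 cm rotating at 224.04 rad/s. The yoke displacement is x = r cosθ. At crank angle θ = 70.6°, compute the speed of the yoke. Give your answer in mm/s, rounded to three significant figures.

3890

ω = 224 rad/s
x = r cosθ ⇒ ẋ = −rω sinθ.
|v| = rω|sinθ| = 0.0184·224·|sin 70.6°| = 3.8883 m/s = 3888.3 mm/s.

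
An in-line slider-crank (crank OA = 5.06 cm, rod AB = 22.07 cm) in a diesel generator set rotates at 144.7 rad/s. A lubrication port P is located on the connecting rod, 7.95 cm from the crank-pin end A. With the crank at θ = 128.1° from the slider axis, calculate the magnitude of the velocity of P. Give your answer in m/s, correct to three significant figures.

6.18

ω = 144.7 rad/s.  Crank-pin speed |V_A| = rω = 7.3218 m/s, perpendicular to OA.
Rod angle: sinφ = −(r/L) sinθ ⇒ φ = -10.394°; ω_rod = −rω cosθ/√(L²−r²sin²θ) = +20.812 rad/s.
V_P = V_A + ω_rod × AP, with AP = 0.0795 m along the rod.
Components: V_Px = −rω sinθ − a·ω_rod·sinφ = -5.4633 m/s;  V_Py = rω cosθ + a·ω_rod·cosφ = -2.8904 m/s.
|V_P| = √(V_Px² + V_Py²) = 6.1808 m/s.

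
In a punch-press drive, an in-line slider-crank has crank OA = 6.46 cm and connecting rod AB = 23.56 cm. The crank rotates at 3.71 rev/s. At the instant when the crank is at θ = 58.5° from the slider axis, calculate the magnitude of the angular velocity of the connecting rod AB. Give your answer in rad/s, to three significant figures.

3.43

ω = 23.31 rad/s (converted from 3.71 rev/s).
The rod makes angle φ with the slider axis where L sinφ = r sinθ; differentiating, L cosφ·φ̇ = r ω cosθ.
L cosφ = √(L² − r² sin²θ) = 0.22907 m.
|ω_rod| = r ω |cosθ| / √(L² − r² sin²θ) = 0.0646·23.31·0.52250/0.22907 = 3.4348 rad/s.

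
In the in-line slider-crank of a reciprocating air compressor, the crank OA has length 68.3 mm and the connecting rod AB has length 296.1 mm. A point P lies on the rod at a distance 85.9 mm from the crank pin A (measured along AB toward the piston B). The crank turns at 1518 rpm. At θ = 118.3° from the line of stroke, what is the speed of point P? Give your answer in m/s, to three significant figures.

9.95

ω = 159 rad/s.  Crank-pin speed |V_A| = rω = 10.857 m/s, perpendicular to OA.
Rod angle: sinφ = −(r/L) sinθ ⇒ φ = -11.718°; ω_rod = −rω cosθ/√(L²−r²sin²θ) = +17.754 rad/s.
V_P = V_A + ω_rod × AP, with AP = 0.0859 m along the rod.
Components: V_Px = −rω sinθ − a·ω_rod·sinφ = -9.2499 m/s;  V_Py = rω cosθ + a·ω_rod·cosφ = -3.6541 m/s.
|V_P| = √(V_Px² + V_Py²) = 9.9455 m/s.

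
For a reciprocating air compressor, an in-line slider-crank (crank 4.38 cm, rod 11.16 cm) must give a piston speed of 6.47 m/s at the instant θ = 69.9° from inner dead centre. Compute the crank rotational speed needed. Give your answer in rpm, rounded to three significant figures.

For an in-line slider-crank, |v_piston| = rω|sinθ|·[1 + r cosθ/√(L² − r² sin²θ)].
With r = 0.0438 m, L = 0.1116 m, θ = 69.9°: the bracketed kinematic factor |dx/dθ| = 0.0471 m.
ω = v/|dx/dθ| = 6.47/0.0471 = 137.37 rad/s.
N = 60ω/(2π) = 1311.8 rpm.

1310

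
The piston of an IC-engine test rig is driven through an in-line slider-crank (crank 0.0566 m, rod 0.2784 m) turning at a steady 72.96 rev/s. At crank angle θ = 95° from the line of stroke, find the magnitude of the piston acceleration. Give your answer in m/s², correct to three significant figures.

ω = 2π·73 = 458.4 rad/s
x(θ) = r cosθ + √(L² − r² sin²θ); with ω constant, a = ω²·d²x/dθ².
d²x/dθ² = −r cosθ − r²(cos2θ)/√u − r⁴ sin²2θ/(4u^{3/2}),  u = L² − r² sin²θ = 0.0743273 m².
Substituting r = 0.0566 m, L = 0.2784 m, θ = 95°: d²x/dθ² = +0.016501 m.
a = ω²·d²x/dθ² = (458.4)²·(+0.016501) = +3467.7 m/s²;  |a| = 3467.7 m/s².

3470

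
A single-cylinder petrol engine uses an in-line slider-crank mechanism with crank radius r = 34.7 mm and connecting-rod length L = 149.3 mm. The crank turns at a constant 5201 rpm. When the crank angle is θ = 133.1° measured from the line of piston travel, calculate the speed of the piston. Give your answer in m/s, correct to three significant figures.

ω = 2π·5201/60 = 544.6 rad/s
For an in-line slider-crank, x = r cosθ + √(L² − r² sin²θ), so v = −rω sinθ·[1 + r cosθ/√(L² − r² sin²θ)].
With r = 0.0347 m, L = 0.1493 m, θ = 133.1°: √(L² − r² sin²θ) = 0.14713 m.
v = −0.0347·544.6·0.73016·[1 + 0.0347·-0.68327/0.14713] = -11.576 m/s.
|v| = 11.576 m/s.

11.6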